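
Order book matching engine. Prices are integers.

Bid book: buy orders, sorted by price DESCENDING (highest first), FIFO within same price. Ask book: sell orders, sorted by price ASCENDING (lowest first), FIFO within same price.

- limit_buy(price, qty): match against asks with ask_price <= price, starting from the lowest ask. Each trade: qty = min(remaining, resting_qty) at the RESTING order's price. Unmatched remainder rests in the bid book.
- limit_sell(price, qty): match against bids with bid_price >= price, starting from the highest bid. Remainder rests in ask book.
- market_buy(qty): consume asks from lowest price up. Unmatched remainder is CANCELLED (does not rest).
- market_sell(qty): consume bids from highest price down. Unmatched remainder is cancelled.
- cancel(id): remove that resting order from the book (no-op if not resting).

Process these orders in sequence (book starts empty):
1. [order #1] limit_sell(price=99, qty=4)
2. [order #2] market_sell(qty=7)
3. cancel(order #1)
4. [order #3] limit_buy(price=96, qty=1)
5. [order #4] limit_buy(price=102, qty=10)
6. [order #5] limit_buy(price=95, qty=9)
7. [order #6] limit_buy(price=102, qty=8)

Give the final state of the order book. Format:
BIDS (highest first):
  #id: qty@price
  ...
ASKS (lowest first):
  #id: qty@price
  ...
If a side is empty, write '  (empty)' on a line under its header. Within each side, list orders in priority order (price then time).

After op 1 [order #1] limit_sell(price=99, qty=4): fills=none; bids=[-] asks=[#1:4@99]
After op 2 [order #2] market_sell(qty=7): fills=none; bids=[-] asks=[#1:4@99]
After op 3 cancel(order #1): fills=none; bids=[-] asks=[-]
After op 4 [order #3] limit_buy(price=96, qty=1): fills=none; bids=[#3:1@96] asks=[-]
After op 5 [order #4] limit_buy(price=102, qty=10): fills=none; bids=[#4:10@102 #3:1@96] asks=[-]
After op 6 [order #5] limit_buy(price=95, qty=9): fills=none; bids=[#4:10@102 #3:1@96 #5:9@95] asks=[-]
After op 7 [order #6] limit_buy(price=102, qty=8): fills=none; bids=[#4:10@102 #6:8@102 #3:1@96 #5:9@95] asks=[-]

Answer: BIDS (highest first):
  #4: 10@102
  #6: 8@102
  #3: 1@96
  #5: 9@95
ASKS (lowest first):
  (empty)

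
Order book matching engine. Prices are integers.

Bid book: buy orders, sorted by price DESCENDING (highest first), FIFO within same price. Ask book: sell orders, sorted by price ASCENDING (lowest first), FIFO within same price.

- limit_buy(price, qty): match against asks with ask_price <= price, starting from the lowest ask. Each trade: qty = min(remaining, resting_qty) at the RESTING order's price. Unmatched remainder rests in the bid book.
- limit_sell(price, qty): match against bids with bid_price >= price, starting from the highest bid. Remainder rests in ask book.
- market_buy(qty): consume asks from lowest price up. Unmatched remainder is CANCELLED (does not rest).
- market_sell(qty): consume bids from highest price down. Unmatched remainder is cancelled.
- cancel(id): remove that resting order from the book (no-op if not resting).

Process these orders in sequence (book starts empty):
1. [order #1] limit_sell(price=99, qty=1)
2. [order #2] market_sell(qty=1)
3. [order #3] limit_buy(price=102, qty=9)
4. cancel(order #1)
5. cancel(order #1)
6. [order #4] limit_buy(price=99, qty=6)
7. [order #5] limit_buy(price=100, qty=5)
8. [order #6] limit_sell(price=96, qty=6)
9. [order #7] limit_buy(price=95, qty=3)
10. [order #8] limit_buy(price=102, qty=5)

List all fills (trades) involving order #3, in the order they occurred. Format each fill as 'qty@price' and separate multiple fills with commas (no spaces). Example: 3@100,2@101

After op 1 [order #1] limit_sell(price=99, qty=1): fills=none; bids=[-] asks=[#1:1@99]
After op 2 [order #2] market_sell(qty=1): fills=none; bids=[-] asks=[#1:1@99]
After op 3 [order #3] limit_buy(price=102, qty=9): fills=#3x#1:1@99; bids=[#3:8@102] asks=[-]
After op 4 cancel(order #1): fills=none; bids=[#3:8@102] asks=[-]
After op 5 cancel(order #1): fills=none; bids=[#3:8@102] asks=[-]
After op 6 [order #4] limit_buy(price=99, qty=6): fills=none; bids=[#3:8@102 #4:6@99] asks=[-]
After op 7 [order #5] limit_buy(price=100, qty=5): fills=none; bids=[#3:8@102 #5:5@100 #4:6@99] asks=[-]
After op 8 [order #6] limit_sell(price=96, qty=6): fills=#3x#6:6@102; bids=[#3:2@102 #5:5@100 #4:6@99] asks=[-]
After op 9 [order #7] limit_buy(price=95, qty=3): fills=none; bids=[#3:2@102 #5:5@100 #4:6@99 #7:3@95] asks=[-]
After op 10 [order #8] limit_buy(price=102, qty=5): fills=none; bids=[#3:2@102 #8:5@102 #5:5@100 #4:6@99 #7:3@95] asks=[-]

Answer: 1@99,6@102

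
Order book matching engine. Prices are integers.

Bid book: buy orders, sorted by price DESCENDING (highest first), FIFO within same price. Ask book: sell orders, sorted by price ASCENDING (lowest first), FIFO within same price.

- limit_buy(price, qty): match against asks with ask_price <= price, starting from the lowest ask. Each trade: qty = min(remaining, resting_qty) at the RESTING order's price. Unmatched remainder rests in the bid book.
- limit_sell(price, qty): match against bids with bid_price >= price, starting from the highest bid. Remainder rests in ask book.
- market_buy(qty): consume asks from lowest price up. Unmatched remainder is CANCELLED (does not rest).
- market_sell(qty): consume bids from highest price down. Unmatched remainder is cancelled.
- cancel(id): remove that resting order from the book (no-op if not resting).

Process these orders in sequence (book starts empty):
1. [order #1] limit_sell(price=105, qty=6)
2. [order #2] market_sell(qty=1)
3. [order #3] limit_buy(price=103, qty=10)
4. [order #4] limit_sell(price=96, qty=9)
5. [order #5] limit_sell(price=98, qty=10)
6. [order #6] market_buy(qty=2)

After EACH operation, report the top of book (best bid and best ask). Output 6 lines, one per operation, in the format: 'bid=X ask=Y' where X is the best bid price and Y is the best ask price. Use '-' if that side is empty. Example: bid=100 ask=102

Answer: bid=- ask=105
bid=- ask=105
bid=103 ask=105
bid=103 ask=105
bid=- ask=98
bid=- ask=98

Derivation:
After op 1 [order #1] limit_sell(price=105, qty=6): fills=none; bids=[-] asks=[#1:6@105]
After op 2 [order #2] market_sell(qty=1): fills=none; bids=[-] asks=[#1:6@105]
After op 3 [order #3] limit_buy(price=103, qty=10): fills=none; bids=[#3:10@103] asks=[#1:6@105]
After op 4 [order #4] limit_sell(price=96, qty=9): fills=#3x#4:9@103; bids=[#3:1@103] asks=[#1:6@105]
After op 5 [order #5] limit_sell(price=98, qty=10): fills=#3x#5:1@103; bids=[-] asks=[#5:9@98 #1:6@105]
After op 6 [order #6] market_buy(qty=2): fills=#6x#5:2@98; bids=[-] asks=[#5:7@98 #1:6@105]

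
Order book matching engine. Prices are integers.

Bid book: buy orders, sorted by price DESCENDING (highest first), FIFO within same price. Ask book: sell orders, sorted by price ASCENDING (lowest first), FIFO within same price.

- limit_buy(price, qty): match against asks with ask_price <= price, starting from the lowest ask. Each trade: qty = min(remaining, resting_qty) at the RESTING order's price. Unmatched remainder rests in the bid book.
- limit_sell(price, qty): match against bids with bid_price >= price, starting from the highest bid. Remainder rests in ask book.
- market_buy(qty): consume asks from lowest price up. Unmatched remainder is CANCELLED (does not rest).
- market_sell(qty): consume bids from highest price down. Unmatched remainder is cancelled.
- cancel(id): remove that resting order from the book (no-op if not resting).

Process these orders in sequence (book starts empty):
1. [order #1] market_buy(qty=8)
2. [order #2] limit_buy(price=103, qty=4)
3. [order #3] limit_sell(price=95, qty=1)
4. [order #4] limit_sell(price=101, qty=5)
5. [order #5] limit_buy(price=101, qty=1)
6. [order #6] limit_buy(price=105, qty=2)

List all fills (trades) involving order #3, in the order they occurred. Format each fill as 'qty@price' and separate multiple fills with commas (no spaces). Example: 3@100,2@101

After op 1 [order #1] market_buy(qty=8): fills=none; bids=[-] asks=[-]
After op 2 [order #2] limit_buy(price=103, qty=4): fills=none; bids=[#2:4@103] asks=[-]
After op 3 [order #3] limit_sell(price=95, qty=1): fills=#2x#3:1@103; bids=[#2:3@103] asks=[-]
After op 4 [order #4] limit_sell(price=101, qty=5): fills=#2x#4:3@103; bids=[-] asks=[#4:2@101]
After op 5 [order #5] limit_buy(price=101, qty=1): fills=#5x#4:1@101; bids=[-] asks=[#4:1@101]
After op 6 [order #6] limit_buy(price=105, qty=2): fills=#6x#4:1@101; bids=[#6:1@105] asks=[-]

Answer: 1@103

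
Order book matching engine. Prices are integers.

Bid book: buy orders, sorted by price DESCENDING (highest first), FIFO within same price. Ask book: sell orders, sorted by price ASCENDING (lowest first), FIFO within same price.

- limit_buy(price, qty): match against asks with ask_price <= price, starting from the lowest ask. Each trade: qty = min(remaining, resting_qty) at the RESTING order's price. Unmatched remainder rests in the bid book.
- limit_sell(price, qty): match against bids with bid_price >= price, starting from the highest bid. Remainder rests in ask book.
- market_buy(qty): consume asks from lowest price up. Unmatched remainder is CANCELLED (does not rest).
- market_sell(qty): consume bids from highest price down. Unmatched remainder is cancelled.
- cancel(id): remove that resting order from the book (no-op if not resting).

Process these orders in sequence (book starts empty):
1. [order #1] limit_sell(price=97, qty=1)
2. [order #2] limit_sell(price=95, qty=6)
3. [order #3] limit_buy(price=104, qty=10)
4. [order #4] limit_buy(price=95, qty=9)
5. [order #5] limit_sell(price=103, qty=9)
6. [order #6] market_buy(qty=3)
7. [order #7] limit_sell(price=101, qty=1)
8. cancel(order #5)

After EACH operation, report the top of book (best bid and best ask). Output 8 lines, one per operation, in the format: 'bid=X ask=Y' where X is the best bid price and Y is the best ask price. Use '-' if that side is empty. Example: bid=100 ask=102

Answer: bid=- ask=97
bid=- ask=95
bid=104 ask=-
bid=104 ask=-
bid=95 ask=103
bid=95 ask=103
bid=95 ask=101
bid=95 ask=101

Derivation:
After op 1 [order #1] limit_sell(price=97, qty=1): fills=none; bids=[-] asks=[#1:1@97]
After op 2 [order #2] limit_sell(price=95, qty=6): fills=none; bids=[-] asks=[#2:6@95 #1:1@97]
After op 3 [order #3] limit_buy(price=104, qty=10): fills=#3x#2:6@95 #3x#1:1@97; bids=[#3:3@104] asks=[-]
After op 4 [order #4] limit_buy(price=95, qty=9): fills=none; bids=[#3:3@104 #4:9@95] asks=[-]
After op 5 [order #5] limit_sell(price=103, qty=9): fills=#3x#5:3@104; bids=[#4:9@95] asks=[#5:6@103]
After op 6 [order #6] market_buy(qty=3): fills=#6x#5:3@103; bids=[#4:9@95] asks=[#5:3@103]
After op 7 [order #7] limit_sell(price=101, qty=1): fills=none; bids=[#4:9@95] asks=[#7:1@101 #5:3@103]
After op 8 cancel(order #5): fills=none; bids=[#4:9@95] asks=[#7:1@101]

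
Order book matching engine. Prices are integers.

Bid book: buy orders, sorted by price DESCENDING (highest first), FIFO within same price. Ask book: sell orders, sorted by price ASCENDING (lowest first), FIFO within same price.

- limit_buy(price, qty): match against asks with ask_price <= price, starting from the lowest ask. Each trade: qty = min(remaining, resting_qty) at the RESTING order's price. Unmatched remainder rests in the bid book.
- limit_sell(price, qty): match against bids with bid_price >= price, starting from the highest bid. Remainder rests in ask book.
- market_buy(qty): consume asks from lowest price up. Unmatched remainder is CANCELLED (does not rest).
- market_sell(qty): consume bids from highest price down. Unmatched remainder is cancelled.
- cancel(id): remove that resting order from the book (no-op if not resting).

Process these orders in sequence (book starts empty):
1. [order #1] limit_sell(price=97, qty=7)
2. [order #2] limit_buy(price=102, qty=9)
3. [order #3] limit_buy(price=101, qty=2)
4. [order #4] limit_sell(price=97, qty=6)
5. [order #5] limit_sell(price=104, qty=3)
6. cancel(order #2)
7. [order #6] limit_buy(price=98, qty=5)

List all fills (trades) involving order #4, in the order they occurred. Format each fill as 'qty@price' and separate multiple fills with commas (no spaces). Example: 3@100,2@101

Answer: 2@102,2@101,2@97

Derivation:
After op 1 [order #1] limit_sell(price=97, qty=7): fills=none; bids=[-] asks=[#1:7@97]
After op 2 [order #2] limit_buy(price=102, qty=9): fills=#2x#1:7@97; bids=[#2:2@102] asks=[-]
After op 3 [order #3] limit_buy(price=101, qty=2): fills=none; bids=[#2:2@102 #3:2@101] asks=[-]
After op 4 [order #4] limit_sell(price=97, qty=6): fills=#2x#4:2@102 #3x#4:2@101; bids=[-] asks=[#4:2@97]
After op 5 [order #5] limit_sell(price=104, qty=3): fills=none; bids=[-] asks=[#4:2@97 #5:3@104]
After op 6 cancel(order #2): fills=none; bids=[-] asks=[#4:2@97 #5:3@104]
After op 7 [order #6] limit_buy(price=98, qty=5): fills=#6x#4:2@97; bids=[#6:3@98] asks=[#5:3@104]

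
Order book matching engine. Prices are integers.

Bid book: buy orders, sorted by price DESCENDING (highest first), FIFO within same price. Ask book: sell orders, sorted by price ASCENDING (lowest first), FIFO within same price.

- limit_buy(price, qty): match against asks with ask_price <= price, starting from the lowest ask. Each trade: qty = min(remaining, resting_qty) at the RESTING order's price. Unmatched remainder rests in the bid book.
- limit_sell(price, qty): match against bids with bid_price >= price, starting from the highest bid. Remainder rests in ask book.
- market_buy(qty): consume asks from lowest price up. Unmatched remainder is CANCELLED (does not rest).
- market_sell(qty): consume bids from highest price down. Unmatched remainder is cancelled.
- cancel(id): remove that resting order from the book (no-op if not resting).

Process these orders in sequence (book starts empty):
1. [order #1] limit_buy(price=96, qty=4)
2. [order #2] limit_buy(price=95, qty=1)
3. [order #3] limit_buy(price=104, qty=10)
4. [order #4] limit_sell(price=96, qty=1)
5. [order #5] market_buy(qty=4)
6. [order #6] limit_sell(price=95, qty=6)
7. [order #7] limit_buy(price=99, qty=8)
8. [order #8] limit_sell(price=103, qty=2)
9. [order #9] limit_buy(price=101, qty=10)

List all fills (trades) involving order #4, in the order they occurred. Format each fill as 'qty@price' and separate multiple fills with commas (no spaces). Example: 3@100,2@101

Answer: 1@104

Derivation:
After op 1 [order #1] limit_buy(price=96, qty=4): fills=none; bids=[#1:4@96] asks=[-]
After op 2 [order #2] limit_buy(price=95, qty=1): fills=none; bids=[#1:4@96 #2:1@95] asks=[-]
After op 3 [order #3] limit_buy(price=104, qty=10): fills=none; bids=[#3:10@104 #1:4@96 #2:1@95] asks=[-]
After op 4 [order #4] limit_sell(price=96, qty=1): fills=#3x#4:1@104; bids=[#3:9@104 #1:4@96 #2:1@95] asks=[-]
After op 5 [order #5] market_buy(qty=4): fills=none; bids=[#3:9@104 #1:4@96 #2:1@95] asks=[-]
After op 6 [order #6] limit_sell(price=95, qty=6): fills=#3x#6:6@104; bids=[#3:3@104 #1:4@96 #2:1@95] asks=[-]
After op 7 [order #7] limit_buy(price=99, qty=8): fills=none; bids=[#3:3@104 #7:8@99 #1:4@96 #2:1@95] asks=[-]
After op 8 [order #8] limit_sell(price=103, qty=2): fills=#3x#8:2@104; bids=[#3:1@104 #7:8@99 #1:4@96 #2:1@95] asks=[-]
After op 9 [order #9] limit_buy(price=101, qty=10): fills=none; bids=[#3:1@104 #9:10@101 #7:8@99 #1:4@96 #2:1@95] asks=[-]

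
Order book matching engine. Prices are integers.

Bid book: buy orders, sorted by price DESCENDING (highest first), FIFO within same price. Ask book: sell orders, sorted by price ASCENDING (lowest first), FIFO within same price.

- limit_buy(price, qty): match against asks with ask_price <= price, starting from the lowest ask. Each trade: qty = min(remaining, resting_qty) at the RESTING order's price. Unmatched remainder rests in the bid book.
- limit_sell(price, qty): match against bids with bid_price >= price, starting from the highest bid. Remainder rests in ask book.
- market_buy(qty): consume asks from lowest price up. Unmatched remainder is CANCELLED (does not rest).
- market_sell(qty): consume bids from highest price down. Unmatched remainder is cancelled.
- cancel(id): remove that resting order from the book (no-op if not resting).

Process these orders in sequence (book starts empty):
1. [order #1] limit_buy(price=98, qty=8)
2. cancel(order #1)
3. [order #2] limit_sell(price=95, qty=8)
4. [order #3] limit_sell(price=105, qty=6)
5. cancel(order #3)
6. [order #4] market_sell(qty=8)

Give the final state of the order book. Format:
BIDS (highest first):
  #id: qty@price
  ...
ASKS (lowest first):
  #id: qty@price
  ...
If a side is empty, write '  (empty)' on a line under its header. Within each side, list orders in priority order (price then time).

After op 1 [order #1] limit_buy(price=98, qty=8): fills=none; bids=[#1:8@98] asks=[-]
After op 2 cancel(order #1): fills=none; bids=[-] asks=[-]
After op 3 [order #2] limit_sell(price=95, qty=8): fills=none; bids=[-] asks=[#2:8@95]
After op 4 [order #3] limit_sell(price=105, qty=6): fills=none; bids=[-] asks=[#2:8@95 #3:6@105]
After op 5 cancel(order #3): fills=none; bids=[-] asks=[#2:8@95]
After op 6 [order #4] market_sell(qty=8): fills=none; bids=[-] asks=[#2:8@95]

Answer: BIDS (highest first):
  (empty)
ASKS (lowest first):
  #2: 8@95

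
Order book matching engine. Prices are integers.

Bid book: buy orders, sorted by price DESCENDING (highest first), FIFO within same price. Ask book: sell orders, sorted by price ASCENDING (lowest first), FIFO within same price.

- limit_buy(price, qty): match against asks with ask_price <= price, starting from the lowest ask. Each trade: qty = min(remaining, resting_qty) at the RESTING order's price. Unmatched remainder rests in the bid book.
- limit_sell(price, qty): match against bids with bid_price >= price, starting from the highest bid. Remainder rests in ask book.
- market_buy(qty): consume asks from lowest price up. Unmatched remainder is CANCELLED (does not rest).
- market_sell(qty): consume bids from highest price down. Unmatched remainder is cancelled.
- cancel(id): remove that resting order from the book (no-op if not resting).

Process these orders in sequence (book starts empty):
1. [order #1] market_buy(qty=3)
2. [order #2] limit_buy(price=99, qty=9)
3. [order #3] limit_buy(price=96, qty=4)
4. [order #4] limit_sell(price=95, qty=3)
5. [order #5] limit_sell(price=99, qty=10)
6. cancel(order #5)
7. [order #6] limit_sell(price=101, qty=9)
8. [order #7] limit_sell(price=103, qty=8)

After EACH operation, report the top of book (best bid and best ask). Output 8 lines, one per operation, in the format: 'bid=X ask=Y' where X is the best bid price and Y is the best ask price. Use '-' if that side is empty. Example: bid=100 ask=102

Answer: bid=- ask=-
bid=99 ask=-
bid=99 ask=-
bid=99 ask=-
bid=96 ask=99
bid=96 ask=-
bid=96 ask=101
bid=96 ask=101

Derivation:
After op 1 [order #1] market_buy(qty=3): fills=none; bids=[-] asks=[-]
After op 2 [order #2] limit_buy(price=99, qty=9): fills=none; bids=[#2:9@99] asks=[-]
After op 3 [order #3] limit_buy(price=96, qty=4): fills=none; bids=[#2:9@99 #3:4@96] asks=[-]
After op 4 [order #4] limit_sell(price=95, qty=3): fills=#2x#4:3@99; bids=[#2:6@99 #3:4@96] asks=[-]
After op 5 [order #5] limit_sell(price=99, qty=10): fills=#2x#5:6@99; bids=[#3:4@96] asks=[#5:4@99]
After op 6 cancel(order #5): fills=none; bids=[#3:4@96] asks=[-]
After op 7 [order #6] limit_sell(price=101, qty=9): fills=none; bids=[#3:4@96] asks=[#6:9@101]
After op 8 [order #7] limit_sell(price=103, qty=8): fills=none; bids=[#3:4@96] asks=[#6:9@101 #7:8@103]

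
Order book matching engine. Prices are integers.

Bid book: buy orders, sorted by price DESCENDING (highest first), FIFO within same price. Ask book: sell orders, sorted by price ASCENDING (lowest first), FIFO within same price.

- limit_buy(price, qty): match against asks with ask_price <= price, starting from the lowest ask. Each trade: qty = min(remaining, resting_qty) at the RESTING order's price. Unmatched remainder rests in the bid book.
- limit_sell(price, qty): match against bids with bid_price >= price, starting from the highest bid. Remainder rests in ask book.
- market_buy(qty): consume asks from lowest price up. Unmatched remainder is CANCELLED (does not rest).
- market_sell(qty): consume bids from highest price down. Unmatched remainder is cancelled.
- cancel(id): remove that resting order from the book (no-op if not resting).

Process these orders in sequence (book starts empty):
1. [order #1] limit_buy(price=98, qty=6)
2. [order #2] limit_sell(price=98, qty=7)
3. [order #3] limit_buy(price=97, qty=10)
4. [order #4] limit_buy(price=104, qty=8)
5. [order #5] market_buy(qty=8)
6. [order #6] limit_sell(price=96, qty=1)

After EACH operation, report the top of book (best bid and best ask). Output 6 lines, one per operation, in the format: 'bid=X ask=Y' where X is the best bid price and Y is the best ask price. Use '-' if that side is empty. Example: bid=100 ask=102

Answer: bid=98 ask=-
bid=- ask=98
bid=97 ask=98
bid=104 ask=-
bid=104 ask=-
bid=104 ask=-

Derivation:
After op 1 [order #1] limit_buy(price=98, qty=6): fills=none; bids=[#1:6@98] asks=[-]
After op 2 [order #2] limit_sell(price=98, qty=7): fills=#1x#2:6@98; bids=[-] asks=[#2:1@98]
After op 3 [order #3] limit_buy(price=97, qty=10): fills=none; bids=[#3:10@97] asks=[#2:1@98]
After op 4 [order #4] limit_buy(price=104, qty=8): fills=#4x#2:1@98; bids=[#4:7@104 #3:10@97] asks=[-]
After op 5 [order #5] market_buy(qty=8): fills=none; bids=[#4:7@104 #3:10@97] asks=[-]
After op 6 [order #6] limit_sell(price=96, qty=1): fills=#4x#6:1@104; bids=[#4:6@104 #3:10@97] asks=[-]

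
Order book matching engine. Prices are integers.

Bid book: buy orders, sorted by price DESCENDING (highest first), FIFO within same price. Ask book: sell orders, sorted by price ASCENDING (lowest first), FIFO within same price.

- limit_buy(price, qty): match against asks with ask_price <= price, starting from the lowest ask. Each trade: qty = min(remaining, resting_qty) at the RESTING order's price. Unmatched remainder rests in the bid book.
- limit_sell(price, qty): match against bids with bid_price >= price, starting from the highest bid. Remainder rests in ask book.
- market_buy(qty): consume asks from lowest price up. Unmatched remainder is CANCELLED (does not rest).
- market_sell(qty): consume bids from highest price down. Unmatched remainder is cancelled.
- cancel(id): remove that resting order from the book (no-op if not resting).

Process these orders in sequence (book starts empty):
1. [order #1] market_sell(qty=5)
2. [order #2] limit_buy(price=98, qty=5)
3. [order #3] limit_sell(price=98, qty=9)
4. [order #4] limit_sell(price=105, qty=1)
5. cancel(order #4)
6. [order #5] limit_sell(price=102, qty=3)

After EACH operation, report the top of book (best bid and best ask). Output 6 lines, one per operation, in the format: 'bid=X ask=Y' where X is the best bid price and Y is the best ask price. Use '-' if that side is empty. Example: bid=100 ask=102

After op 1 [order #1] market_sell(qty=5): fills=none; bids=[-] asks=[-]
After op 2 [order #2] limit_buy(price=98, qty=5): fills=none; bids=[#2:5@98] asks=[-]
After op 3 [order #3] limit_sell(price=98, qty=9): fills=#2x#3:5@98; bids=[-] asks=[#3:4@98]
After op 4 [order #4] limit_sell(price=105, qty=1): fills=none; bids=[-] asks=[#3:4@98 #4:1@105]
After op 5 cancel(order #4): fills=none; bids=[-] asks=[#3:4@98]
After op 6 [order #5] limit_sell(price=102, qty=3): fills=none; bids=[-] asks=[#3:4@98 #5:3@102]

Answer: bid=- ask=-
bid=98 ask=-
bid=- ask=98
bid=- ask=98
bid=- ask=98
bid=- ask=98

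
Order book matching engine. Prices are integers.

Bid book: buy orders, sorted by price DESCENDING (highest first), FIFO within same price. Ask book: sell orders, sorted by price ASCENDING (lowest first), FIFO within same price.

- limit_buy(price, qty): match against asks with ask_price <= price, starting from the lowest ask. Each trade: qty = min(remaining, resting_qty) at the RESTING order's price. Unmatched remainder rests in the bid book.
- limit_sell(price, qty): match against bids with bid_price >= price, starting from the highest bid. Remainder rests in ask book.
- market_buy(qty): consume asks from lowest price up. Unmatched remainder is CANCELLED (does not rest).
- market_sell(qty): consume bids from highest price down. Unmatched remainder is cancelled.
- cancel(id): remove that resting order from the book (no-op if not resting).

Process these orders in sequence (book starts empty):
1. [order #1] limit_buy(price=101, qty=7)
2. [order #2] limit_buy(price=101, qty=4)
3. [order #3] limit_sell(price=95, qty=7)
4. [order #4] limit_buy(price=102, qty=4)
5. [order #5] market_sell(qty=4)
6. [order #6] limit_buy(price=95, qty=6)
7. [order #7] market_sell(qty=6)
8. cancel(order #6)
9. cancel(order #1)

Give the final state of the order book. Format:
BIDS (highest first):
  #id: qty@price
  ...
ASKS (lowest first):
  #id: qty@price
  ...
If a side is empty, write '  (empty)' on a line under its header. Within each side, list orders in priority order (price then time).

Answer: BIDS (highest first):
  (empty)
ASKS (lowest first):
  (empty)

Derivation:
After op 1 [order #1] limit_buy(price=101, qty=7): fills=none; bids=[#1:7@101] asks=[-]
After op 2 [order #2] limit_buy(price=101, qty=4): fills=none; bids=[#1:7@101 #2:4@101] asks=[-]
After op 3 [order #3] limit_sell(price=95, qty=7): fills=#1x#3:7@101; bids=[#2:4@101] asks=[-]
After op 4 [order #4] limit_buy(price=102, qty=4): fills=none; bids=[#4:4@102 #2:4@101] asks=[-]
After op 5 [order #5] market_sell(qty=4): fills=#4x#5:4@102; bids=[#2:4@101] asks=[-]
After op 6 [order #6] limit_buy(price=95, qty=6): fills=none; bids=[#2:4@101 #6:6@95] asks=[-]
After op 7 [order #7] market_sell(qty=6): fills=#2x#7:4@101 #6x#7:2@95; bids=[#6:4@95] asks=[-]
After op 8 cancel(order #6): fills=none; bids=[-] asks=[-]
After op 9 cancel(order #1): fills=none; bids=[-] asks=[-]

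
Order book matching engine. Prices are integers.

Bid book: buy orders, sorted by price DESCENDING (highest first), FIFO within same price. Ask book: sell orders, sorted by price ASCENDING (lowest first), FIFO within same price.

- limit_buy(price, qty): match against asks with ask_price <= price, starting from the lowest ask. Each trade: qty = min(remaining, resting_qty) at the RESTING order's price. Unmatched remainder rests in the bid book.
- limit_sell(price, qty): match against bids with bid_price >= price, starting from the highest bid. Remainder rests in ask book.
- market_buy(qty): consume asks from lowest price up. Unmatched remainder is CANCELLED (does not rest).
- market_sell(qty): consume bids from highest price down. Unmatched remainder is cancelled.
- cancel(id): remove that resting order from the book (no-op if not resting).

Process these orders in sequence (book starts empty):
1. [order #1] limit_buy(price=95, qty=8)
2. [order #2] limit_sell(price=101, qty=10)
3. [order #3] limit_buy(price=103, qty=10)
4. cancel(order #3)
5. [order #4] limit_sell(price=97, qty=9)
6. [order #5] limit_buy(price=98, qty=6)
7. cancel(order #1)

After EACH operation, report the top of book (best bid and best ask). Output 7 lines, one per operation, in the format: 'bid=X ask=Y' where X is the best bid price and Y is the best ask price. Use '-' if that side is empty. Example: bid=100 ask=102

Answer: bid=95 ask=-
bid=95 ask=101
bid=95 ask=-
bid=95 ask=-
bid=95 ask=97
bid=95 ask=97
bid=- ask=97

Derivation:
After op 1 [order #1] limit_buy(price=95, qty=8): fills=none; bids=[#1:8@95] asks=[-]
After op 2 [order #2] limit_sell(price=101, qty=10): fills=none; bids=[#1:8@95] asks=[#2:10@101]
After op 3 [order #3] limit_buy(price=103, qty=10): fills=#3x#2:10@101; bids=[#1:8@95] asks=[-]
After op 4 cancel(order #3): fills=none; bids=[#1:8@95] asks=[-]
After op 5 [order #4] limit_sell(price=97, qty=9): fills=none; bids=[#1:8@95] asks=[#4:9@97]
After op 6 [order #5] limit_buy(price=98, qty=6): fills=#5x#4:6@97; bids=[#1:8@95] asks=[#4:3@97]
After op 7 cancel(order #1): fills=none; bids=[-] asks=[#4:3@97]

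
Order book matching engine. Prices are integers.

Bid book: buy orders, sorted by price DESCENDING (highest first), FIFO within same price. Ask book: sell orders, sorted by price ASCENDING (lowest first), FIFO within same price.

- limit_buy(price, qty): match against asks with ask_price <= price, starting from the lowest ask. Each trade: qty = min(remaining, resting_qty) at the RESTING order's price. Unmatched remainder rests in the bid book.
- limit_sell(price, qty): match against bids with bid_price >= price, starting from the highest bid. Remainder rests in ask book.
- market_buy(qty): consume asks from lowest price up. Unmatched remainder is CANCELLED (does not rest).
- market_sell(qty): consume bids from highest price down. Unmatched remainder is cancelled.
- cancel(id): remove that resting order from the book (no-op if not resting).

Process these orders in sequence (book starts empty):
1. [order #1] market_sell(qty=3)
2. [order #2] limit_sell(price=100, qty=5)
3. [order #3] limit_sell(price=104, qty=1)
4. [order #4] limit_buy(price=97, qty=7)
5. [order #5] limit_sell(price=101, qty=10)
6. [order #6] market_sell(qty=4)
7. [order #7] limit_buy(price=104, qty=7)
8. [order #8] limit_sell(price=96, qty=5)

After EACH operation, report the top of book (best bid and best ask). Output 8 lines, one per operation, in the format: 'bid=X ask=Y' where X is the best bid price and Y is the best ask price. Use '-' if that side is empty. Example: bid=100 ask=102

After op 1 [order #1] market_sell(qty=3): fills=none; bids=[-] asks=[-]
After op 2 [order #2] limit_sell(price=100, qty=5): fills=none; bids=[-] asks=[#2:5@100]
After op 3 [order #3] limit_sell(price=104, qty=1): fills=none; bids=[-] asks=[#2:5@100 #3:1@104]
After op 4 [order #4] limit_buy(price=97, qty=7): fills=none; bids=[#4:7@97] asks=[#2:5@100 #3:1@104]
After op 5 [order #5] limit_sell(price=101, qty=10): fills=none; bids=[#4:7@97] asks=[#2:5@100 #5:10@101 #3:1@104]
After op 6 [order #6] market_sell(qty=4): fills=#4x#6:4@97; bids=[#4:3@97] asks=[#2:5@100 #5:10@101 #3:1@104]
After op 7 [order #7] limit_buy(price=104, qty=7): fills=#7x#2:5@100 #7x#5:2@101; bids=[#4:3@97] asks=[#5:8@101 #3:1@104]
After op 8 [order #8] limit_sell(price=96, qty=5): fills=#4x#8:3@97; bids=[-] asks=[#8:2@96 #5:8@101 #3:1@104]

Answer: bid=- ask=-
bid=- ask=100
bid=- ask=100
bid=97 ask=100
bid=97 ask=100
bid=97 ask=100
bid=97 ask=101
bid=- ask=96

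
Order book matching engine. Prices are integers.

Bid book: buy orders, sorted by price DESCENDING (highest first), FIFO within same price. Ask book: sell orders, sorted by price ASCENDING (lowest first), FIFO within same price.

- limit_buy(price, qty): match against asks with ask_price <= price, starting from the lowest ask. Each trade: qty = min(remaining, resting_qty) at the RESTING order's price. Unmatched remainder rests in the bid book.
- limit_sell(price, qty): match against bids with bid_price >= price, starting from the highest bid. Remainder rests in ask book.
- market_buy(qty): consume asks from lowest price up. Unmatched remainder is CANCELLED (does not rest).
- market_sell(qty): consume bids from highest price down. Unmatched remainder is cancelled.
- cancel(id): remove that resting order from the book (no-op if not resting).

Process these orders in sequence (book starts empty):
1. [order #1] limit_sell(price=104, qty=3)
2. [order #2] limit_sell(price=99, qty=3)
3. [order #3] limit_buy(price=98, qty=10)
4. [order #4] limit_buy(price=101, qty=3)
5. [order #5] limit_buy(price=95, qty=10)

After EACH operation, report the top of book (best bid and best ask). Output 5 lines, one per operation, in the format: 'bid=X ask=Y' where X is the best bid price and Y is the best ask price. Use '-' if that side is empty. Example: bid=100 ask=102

Answer: bid=- ask=104
bid=- ask=99
bid=98 ask=99
bid=98 ask=104
bid=98 ask=104

Derivation:
After op 1 [order #1] limit_sell(price=104, qty=3): fills=none; bids=[-] asks=[#1:3@104]
After op 2 [order #2] limit_sell(price=99, qty=3): fills=none; bids=[-] asks=[#2:3@99 #1:3@104]
After op 3 [order #3] limit_buy(price=98, qty=10): fills=none; bids=[#3:10@98] asks=[#2:3@99 #1:3@104]
After op 4 [order #4] limit_buy(price=101, qty=3): fills=#4x#2:3@99; bids=[#3:10@98] asks=[#1:3@104]
After op 5 [order #5] limit_buy(price=95, qty=10): fills=none; bids=[#3:10@98 #5:10@95] asks=[#1:3@104]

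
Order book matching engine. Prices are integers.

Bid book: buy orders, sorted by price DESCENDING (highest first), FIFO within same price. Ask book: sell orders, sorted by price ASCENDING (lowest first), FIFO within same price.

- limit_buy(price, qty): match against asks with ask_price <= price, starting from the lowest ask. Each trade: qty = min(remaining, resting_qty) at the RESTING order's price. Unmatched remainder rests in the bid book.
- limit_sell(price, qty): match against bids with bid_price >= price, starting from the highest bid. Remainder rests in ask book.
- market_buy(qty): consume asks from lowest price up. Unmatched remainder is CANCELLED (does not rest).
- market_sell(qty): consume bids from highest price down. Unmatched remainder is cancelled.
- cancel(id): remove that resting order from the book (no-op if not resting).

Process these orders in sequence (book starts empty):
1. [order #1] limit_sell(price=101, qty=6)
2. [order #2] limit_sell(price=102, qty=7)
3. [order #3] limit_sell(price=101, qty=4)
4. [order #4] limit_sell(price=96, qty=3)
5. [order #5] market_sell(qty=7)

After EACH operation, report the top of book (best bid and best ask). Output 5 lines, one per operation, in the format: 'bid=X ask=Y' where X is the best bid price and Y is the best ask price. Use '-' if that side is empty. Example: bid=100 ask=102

Answer: bid=- ask=101
bid=- ask=101
bid=- ask=101
bid=- ask=96
bid=- ask=96

Derivation:
After op 1 [order #1] limit_sell(price=101, qty=6): fills=none; bids=[-] asks=[#1:6@101]
After op 2 [order #2] limit_sell(price=102, qty=7): fills=none; bids=[-] asks=[#1:6@101 #2:7@102]
After op 3 [order #3] limit_sell(price=101, qty=4): fills=none; bids=[-] asks=[#1:6@101 #3:4@101 #2:7@102]
After op 4 [order #4] limit_sell(price=96, qty=3): fills=none; bids=[-] asks=[#4:3@96 #1:6@101 #3:4@101 #2:7@102]
After op 5 [order #5] market_sell(qty=7): fills=none; bids=[-] asks=[#4:3@96 #1:6@101 #3:4@101 #2:7@102]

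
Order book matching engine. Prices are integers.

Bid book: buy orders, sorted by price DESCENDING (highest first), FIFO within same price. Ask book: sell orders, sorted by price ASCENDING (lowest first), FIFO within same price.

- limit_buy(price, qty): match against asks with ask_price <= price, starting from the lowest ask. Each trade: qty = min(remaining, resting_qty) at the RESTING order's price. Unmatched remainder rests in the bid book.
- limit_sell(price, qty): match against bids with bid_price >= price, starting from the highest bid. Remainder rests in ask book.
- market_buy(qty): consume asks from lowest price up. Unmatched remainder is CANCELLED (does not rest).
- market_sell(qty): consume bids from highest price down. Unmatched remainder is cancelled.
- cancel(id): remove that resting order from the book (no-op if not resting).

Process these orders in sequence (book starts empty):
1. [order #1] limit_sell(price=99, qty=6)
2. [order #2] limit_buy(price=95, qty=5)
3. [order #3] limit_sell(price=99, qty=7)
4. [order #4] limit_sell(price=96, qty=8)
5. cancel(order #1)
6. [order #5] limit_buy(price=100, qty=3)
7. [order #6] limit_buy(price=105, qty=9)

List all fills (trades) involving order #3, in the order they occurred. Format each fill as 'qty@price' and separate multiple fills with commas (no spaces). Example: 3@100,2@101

After op 1 [order #1] limit_sell(price=99, qty=6): fills=none; bids=[-] asks=[#1:6@99]
After op 2 [order #2] limit_buy(price=95, qty=5): fills=none; bids=[#2:5@95] asks=[#1:6@99]
After op 3 [order #3] limit_sell(price=99, qty=7): fills=none; bids=[#2:5@95] asks=[#1:6@99 #3:7@99]
After op 4 [order #4] limit_sell(price=96, qty=8): fills=none; bids=[#2:5@95] asks=[#4:8@96 #1:6@99 #3:7@99]
After op 5 cancel(order #1): fills=none; bids=[#2:5@95] asks=[#4:8@96 #3:7@99]
After op 6 [order #5] limit_buy(price=100, qty=3): fills=#5x#4:3@96; bids=[#2:5@95] asks=[#4:5@96 #3:7@99]
After op 7 [order #6] limit_buy(price=105, qty=9): fills=#6x#4:5@96 #6x#3:4@99; bids=[#2:5@95] asks=[#3:3@99]

Answer: 4@99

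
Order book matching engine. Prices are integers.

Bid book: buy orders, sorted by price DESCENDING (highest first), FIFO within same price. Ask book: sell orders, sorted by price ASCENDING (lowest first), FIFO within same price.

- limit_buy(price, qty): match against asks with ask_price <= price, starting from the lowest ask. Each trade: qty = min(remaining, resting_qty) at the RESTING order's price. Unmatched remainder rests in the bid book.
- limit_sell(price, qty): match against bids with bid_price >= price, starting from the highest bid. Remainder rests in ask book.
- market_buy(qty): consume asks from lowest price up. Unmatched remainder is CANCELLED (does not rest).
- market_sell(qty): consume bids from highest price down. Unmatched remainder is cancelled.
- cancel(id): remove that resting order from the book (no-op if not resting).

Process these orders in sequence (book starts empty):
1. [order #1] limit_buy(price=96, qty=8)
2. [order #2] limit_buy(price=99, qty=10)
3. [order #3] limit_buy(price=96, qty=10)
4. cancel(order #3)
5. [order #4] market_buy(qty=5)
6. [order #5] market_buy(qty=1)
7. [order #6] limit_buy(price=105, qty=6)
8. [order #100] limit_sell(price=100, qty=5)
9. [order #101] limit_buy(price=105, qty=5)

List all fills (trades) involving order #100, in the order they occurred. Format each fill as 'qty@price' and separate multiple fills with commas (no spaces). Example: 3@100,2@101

Answer: 5@105

Derivation:
After op 1 [order #1] limit_buy(price=96, qty=8): fills=none; bids=[#1:8@96] asks=[-]
After op 2 [order #2] limit_buy(price=99, qty=10): fills=none; bids=[#2:10@99 #1:8@96] asks=[-]
After op 3 [order #3] limit_buy(price=96, qty=10): fills=none; bids=[#2:10@99 #1:8@96 #3:10@96] asks=[-]
After op 4 cancel(order #3): fills=none; bids=[#2:10@99 #1:8@96] asks=[-]
After op 5 [order #4] market_buy(qty=5): fills=none; bids=[#2:10@99 #1:8@96] asks=[-]
After op 6 [order #5] market_buy(qty=1): fills=none; bids=[#2:10@99 #1:8@96] asks=[-]
After op 7 [order #6] limit_buy(price=105, qty=6): fills=none; bids=[#6:6@105 #2:10@99 #1:8@96] asks=[-]
After op 8 [order #100] limit_sell(price=100, qty=5): fills=#6x#100:5@105; bids=[#6:1@105 #2:10@99 #1:8@96] asks=[-]
After op 9 [order #101] limit_buy(price=105, qty=5): fills=none; bids=[#6:1@105 #101:5@105 #2:10@99 #1:8@96] asks=[-]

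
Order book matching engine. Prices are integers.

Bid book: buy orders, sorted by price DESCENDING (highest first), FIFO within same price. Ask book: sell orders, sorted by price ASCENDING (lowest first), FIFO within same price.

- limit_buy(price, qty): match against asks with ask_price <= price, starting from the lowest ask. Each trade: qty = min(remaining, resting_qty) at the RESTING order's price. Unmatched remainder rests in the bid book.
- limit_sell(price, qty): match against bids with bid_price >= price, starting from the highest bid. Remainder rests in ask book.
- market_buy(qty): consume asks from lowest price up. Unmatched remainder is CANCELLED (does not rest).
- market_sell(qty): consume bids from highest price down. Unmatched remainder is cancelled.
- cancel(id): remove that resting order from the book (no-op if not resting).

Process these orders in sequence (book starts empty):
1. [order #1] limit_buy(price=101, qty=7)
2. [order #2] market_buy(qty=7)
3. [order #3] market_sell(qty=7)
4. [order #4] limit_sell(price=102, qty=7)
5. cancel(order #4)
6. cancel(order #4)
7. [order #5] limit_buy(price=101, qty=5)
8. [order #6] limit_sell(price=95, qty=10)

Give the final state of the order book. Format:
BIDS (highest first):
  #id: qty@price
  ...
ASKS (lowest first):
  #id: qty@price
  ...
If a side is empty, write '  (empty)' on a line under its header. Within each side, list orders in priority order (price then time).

Answer: BIDS (highest first):
  (empty)
ASKS (lowest first):
  #6: 5@95

Derivation:
After op 1 [order #1] limit_buy(price=101, qty=7): fills=none; bids=[#1:7@101] asks=[-]
After op 2 [order #2] market_buy(qty=7): fills=none; bids=[#1:7@101] asks=[-]
After op 3 [order #3] market_sell(qty=7): fills=#1x#3:7@101; bids=[-] asks=[-]
After op 4 [order #4] limit_sell(price=102, qty=7): fills=none; bids=[-] asks=[#4:7@102]
After op 5 cancel(order #4): fills=none; bids=[-] asks=[-]
After op 6 cancel(order #4): fills=none; bids=[-] asks=[-]
After op 7 [order #5] limit_buy(price=101, qty=5): fills=none; bids=[#5:5@101] asks=[-]
After op 8 [order #6] limit_sell(price=95, qty=10): fills=#5x#6:5@101; bids=[-] asks=[#6:5@95]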